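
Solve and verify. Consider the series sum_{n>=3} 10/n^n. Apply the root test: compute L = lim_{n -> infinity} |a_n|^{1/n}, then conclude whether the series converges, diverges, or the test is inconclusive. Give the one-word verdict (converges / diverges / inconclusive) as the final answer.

Let a_n denote the general term. Form |a_n|^(1/n) and simplify:
|a_n|^(1/n) = 10^(1/n)/n
Take the limit as n -> infinity: L = 0.
Since L = 0 < 1, the root test implies convergence.

converges


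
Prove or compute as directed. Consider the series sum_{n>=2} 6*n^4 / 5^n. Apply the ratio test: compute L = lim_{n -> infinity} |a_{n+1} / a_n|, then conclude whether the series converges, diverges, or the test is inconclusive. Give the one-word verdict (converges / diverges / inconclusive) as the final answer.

Let a_n denote the general term. Form the ratio a_{n+1}/a_n and simplify:
a_{n+1}/a_n = (n + 1)^4/(5*n^4)
Take the limit as n -> infinity: L = 1/5.
Since L = 1/5 < 1, the ratio test implies the series converges.

converges


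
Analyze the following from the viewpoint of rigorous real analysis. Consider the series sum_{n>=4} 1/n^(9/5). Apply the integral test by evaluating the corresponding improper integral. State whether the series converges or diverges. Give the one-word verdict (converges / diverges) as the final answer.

Let f(x) = x^(-9/5). Then f is positive, continuous, and decreasing on [4, infinity), so the integral test applies.
Compute the improper integral int_{4}^infinity f(x) dx:
  antiderivative F(x) = -5/(4*x^(4/5)).
  As x -> infinity, F(x) -> 0 (since p = 9/5 > 1).
  So int = F(infinity) - F(4) = 0 - (-5*2^(2/5)/16) = 5*2^(2/5)/16.
  Finite, so by the integral test, the series converges.

converges


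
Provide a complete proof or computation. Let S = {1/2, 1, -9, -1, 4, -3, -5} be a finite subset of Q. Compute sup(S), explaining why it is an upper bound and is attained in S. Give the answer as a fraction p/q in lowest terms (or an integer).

S is finite, so sup(S) = max(S).
Sorted decreasing:
4, 1, 1/2, -1, -3, -5, -9
The extremum is 4.
For every x in S, x <= 4. And 4 is in S, so it is attained.
Therefore sup(S) = 4.

4


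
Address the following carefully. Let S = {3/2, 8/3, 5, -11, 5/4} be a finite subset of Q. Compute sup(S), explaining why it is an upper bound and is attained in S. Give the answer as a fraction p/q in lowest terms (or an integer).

S is finite, so sup(S) = max(S).
Sorted decreasing:
5, 8/3, 3/2, 5/4, -11
The extremum is 5.
For every x in S, x <= 5. And 5 is in S, so it is attained.
Therefore sup(S) = 5.

5


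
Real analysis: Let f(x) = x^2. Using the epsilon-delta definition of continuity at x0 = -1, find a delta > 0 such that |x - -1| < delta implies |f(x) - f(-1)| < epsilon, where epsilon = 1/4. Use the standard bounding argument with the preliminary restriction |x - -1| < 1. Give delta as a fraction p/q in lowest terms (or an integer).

Factor: |x^2 - (-1)^2| = |x - -1| * |x + -1|.
Impose |x - -1| < 1 first. Then |x + -1| = |(x - -1) + 2*(-1)| <= |x - -1| + 2*|-1| < 1 + 2 = 3.
So |x^2 - (-1)^2| < delta * 3.
We need delta * 3 <= 1/4, i.e. delta <= 1/4/3 = 1/12.
Since 1/12 < 1, this is tighter than 1; take delta = 1/12.
So delta = 1/12 works.

1/12


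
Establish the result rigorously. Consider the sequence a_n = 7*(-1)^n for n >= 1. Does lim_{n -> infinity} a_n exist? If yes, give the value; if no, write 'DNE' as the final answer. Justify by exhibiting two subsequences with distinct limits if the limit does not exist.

Examine the behaviour of a_n along subsequences.
Even-n subsequence a_{2k} = 7 -> 7. Odd-n subsequence a_{2k+1} = -7 -> -7.
Since these two subsequential limits are 7 and -7, distinct, the full sequence cannot converge (a convergent sequence has all subsequences tending to the same limit). So lim a_n does not exist.

DNE


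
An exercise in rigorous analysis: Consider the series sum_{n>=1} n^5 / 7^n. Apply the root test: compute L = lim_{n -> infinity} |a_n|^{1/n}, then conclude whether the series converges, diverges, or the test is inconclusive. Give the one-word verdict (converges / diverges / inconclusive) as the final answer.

Let a_n denote the general term. Form |a_n|^(1/n) and simplify:
|a_n|^(1/n) = n^(5/n)/7
Take the limit as n -> infinity: L = 1/7.
Since L = 1/7 < 1, the root test implies convergence.

converges


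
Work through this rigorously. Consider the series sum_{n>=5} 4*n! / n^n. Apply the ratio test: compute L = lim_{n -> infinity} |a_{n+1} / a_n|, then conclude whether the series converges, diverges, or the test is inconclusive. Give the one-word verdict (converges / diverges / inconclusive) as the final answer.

Let a_n denote the general term. Form the ratio a_{n+1}/a_n and simplify:
a_{n+1}/a_n = (n/(n + 1))^n
Take the limit as n -> infinity: L = exp(-1).
Since L = exp(-1) < 1, the ratio test implies the series converges.

converges


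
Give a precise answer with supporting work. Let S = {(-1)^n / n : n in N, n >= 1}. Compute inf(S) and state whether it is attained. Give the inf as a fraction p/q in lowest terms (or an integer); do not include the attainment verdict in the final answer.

Analysis:
- Values: -1, 1/2, -1/3, 1/4, -1/5, ...
- Positive terms (even n): 1/(2+0), 1/(4+0), ... decreasing -> max = 1/2 (n=2).
- Negative terms (odd n): -1/(1+0), -1/(3+0), ... increasing -> min = -1 (n=1).
- So sup = 1/2 (attained at n=2); inf = -1 (attained at n=1).
Conclusion: inf(S) = -1, attained in S.

-1


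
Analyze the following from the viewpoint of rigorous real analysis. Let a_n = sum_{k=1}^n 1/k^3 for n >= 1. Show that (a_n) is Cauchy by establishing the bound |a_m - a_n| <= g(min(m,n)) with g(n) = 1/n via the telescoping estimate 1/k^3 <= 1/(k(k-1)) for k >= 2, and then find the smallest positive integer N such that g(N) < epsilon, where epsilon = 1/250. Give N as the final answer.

For m > n >= 1: |a_m - a_n| = sum_{k=n+1}^m 1/k^3.
Use 1/k^3 <= 1/(k(k-1)) = 1/(k-1) - 1/k for k >= 2 (which holds since k^3 >= k^2 >= k(k-1) for k >= 2):
sum_{k=n+1}^m 1/k^3 <= sum_{k=n+1}^m (1/(k-1) - 1/k) = 1/n - 1/m <= 1/n.
By symmetry the same bound holds with n,m swapped, so |a_m - a_n| <= 1/min(m,n) = g(min(m,n)). Since g(n) -> 0, (a_n) is Cauchy.
Now solve g(N) < 1/250: 1/N < 1/250 <=> N > 1/(1/250) = 250.
The smallest integer strictly greater than 250 is N = 251.
Check: g(251) = 1/251 < 1/250; g(250) = 1/250 >= 1/250. So N = 251.

251


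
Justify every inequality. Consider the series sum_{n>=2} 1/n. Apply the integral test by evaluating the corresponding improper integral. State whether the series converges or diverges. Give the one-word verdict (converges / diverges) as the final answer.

Let f(x) = 1/x. Then f is positive, continuous, and decreasing on [2, infinity), so the integral test applies.
Compute the improper integral int_{2}^infinity f(x) dx:
  antiderivative F(x) = log(x).
  As x -> infinity, log(x) -> infinity.
  So int = infinity - log(2) = infinity. By the integral test, the series diverges.

diverges


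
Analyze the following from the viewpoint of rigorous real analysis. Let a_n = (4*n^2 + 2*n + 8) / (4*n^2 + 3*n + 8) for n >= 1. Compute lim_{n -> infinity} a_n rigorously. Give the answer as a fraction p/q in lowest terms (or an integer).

Divide numerator and denominator by n^2, the highest power:
numerator / n^2 = 4 + 2/n + 8/n^2
denominator / n^2 = 4 + 3/n + 8/n^2
As n -> infinity, all terms of the form c/n^k (k >= 1) tend to 0.
So numerator / n^2 -> 4 and denominator / n^2 -> 4.
Therefore lim a_n = 1.

1


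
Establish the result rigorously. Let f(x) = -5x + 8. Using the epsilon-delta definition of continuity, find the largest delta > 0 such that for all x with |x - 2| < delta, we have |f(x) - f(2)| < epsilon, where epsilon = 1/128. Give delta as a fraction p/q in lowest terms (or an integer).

We compute f(2) = -5*(2) + 8 = -2.
|f(x) - f(2)| = |-5x + 8 - (-2)| = |-5(x - 2)| = 5|x - 2|.
We need 5|x - 2| < 1/128, i.e. |x - 2| < 1/128 / 5 = 1/640.
So any delta <= 1/640 works. Conversely, if delta > 1/640, then x = 2 + 1/640 satisfies |x - 2| = 1/640 < delta but |f(x) - f(2)| = 5 * 1/640 = 1/128, which is not < 1/128; so no larger delta works.
Hence the largest such delta is 1/640.

1/640


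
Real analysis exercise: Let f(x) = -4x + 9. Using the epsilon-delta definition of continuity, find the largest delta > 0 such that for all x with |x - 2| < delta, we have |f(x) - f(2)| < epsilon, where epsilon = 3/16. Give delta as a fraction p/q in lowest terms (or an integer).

We compute f(2) = -4*(2) + 9 = 1.
|f(x) - f(2)| = |-4x + 9 - (1)| = |-4(x - 2)| = 4|x - 2|.
We need 4|x - 2| < 3/16, i.e. |x - 2| < 3/16 / 4 = 3/64.
So any delta <= 3/64 works. Conversely, if delta > 3/64, then x = 2 + 3/64 satisfies |x - 2| = 3/64 < delta but |f(x) - f(2)| = 4 * 3/64 = 3/16, which is not < 3/16; so no larger delta works.
Hence the largest such delta is 3/64.

3/64


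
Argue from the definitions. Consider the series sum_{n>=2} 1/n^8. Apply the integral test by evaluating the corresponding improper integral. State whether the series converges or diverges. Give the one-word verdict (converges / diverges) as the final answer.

Let f(x) = x^(-8). Then f is positive, continuous, and decreasing on [2, infinity), so the integral test applies.
Compute the improper integral int_{2}^infinity f(x) dx:
  antiderivative F(x) = -1/(7*x^7).
  As x -> infinity, F(x) -> 0 (since p = 8 > 1).
  So int = F(infinity) - F(2) = 0 - (-1/896) = 1/896.
  Finite, so by the integral test, the series converges.

converges


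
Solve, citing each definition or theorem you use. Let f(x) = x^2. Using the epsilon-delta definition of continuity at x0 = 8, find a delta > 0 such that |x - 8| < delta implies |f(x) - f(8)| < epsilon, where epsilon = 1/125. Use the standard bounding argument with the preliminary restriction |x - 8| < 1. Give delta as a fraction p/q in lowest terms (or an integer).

Factor: |x^2 - (8)^2| = |x - 8| * |x + 8|.
Impose |x - 8| < 1 first. Then |x + 8| = |(x - 8) + 2*(8)| <= |x - 8| + 2*|8| < 1 + 16 = 17.
So |x^2 - (8)^2| < delta * 17.
We need delta * 17 <= 1/125, i.e. delta <= 1/125/17 = 1/2125.
Since 1/2125 < 1, this is tighter than 1; take delta = 1/2125.
So delta = 1/2125 works.

1/2125


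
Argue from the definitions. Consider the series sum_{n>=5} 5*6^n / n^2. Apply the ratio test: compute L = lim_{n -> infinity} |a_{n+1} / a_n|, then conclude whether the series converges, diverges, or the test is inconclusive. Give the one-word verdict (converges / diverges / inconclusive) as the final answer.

Let a_n denote the general term. Form the ratio a_{n+1}/a_n and simplify:
a_{n+1}/a_n = 6*n^2/(n + 1)^2
Take the limit as n -> infinity: L = 6.
Since L = 6 > 1 (or L = infinity), the ratio test implies the series diverges.

diverges


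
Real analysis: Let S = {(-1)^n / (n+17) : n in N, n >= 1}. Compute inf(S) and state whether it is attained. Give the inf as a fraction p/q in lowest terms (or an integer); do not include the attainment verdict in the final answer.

Analysis:
- Values: -1/18, 1/19, -1/20, 1/21, -1/22, ...
- Positive terms (even n): 1/(2+17), 1/(4+17), ... decreasing -> max = 1/19 (n=2).
- Negative terms (odd n): -1/(1+17), -1/(3+17), ... increasing -> min = -1/18 (n=1).
- So sup = 1/19 (attained at n=2); inf = -1/18 (attained at n=1).
Conclusion: inf(S) = -1/18, attained in S.

-1/18


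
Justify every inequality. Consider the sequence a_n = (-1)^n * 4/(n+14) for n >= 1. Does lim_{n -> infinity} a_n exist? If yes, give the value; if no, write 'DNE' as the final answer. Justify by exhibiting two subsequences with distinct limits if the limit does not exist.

Examine the behaviour of a_n along subsequences.
Even-n subsequence a_{2k} = 4/(2k+14) -> 0. Odd-n subsequence a_{2k+1} = -4/(2k+15) -> 0. Both tend to 0, which suggests the limit is 0; verify directly.
|a_n - 0| = 4/(n+14) < 4/n for every n >= 1.
Given epsilon > 0, choose a positive integer N > 4/epsilon. Then for all n >= N, |a_n| < 4/n <= 4/N < epsilon.
So by the definition of the limit, lim a_n exists and equals 0.

0


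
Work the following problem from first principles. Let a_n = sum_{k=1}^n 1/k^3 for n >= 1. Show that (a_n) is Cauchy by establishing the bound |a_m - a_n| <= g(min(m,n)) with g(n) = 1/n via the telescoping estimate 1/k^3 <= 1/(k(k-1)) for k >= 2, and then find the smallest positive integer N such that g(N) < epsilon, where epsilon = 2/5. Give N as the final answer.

For m > n >= 1: |a_m - a_n| = sum_{k=n+1}^m 1/k^3.
Use 1/k^3 <= 1/(k(k-1)) = 1/(k-1) - 1/k for k >= 2 (which holds since k^3 >= k^2 >= k(k-1) for k >= 2):
sum_{k=n+1}^m 1/k^3 <= sum_{k=n+1}^m (1/(k-1) - 1/k) = 1/n - 1/m <= 1/n.
By symmetry the same bound holds with n,m swapped, so |a_m - a_n| <= 1/min(m,n) = g(min(m,n)). Since g(n) -> 0, (a_n) is Cauchy.
Now solve g(N) < 2/5: 1/N < 2/5 <=> N > 1/(2/5) = 5/2.
The smallest integer strictly greater than 5/2 is N = 3.
Check: g(3) = 1/3 < 2/5; g(2) = 1/2 >= 2/5. So N = 3.

3


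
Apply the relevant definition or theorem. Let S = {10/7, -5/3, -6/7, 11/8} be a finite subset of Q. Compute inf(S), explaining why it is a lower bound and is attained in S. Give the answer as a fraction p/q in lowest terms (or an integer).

S is finite, so inf(S) = min(S).
Sorted increasing:
-5/3, -6/7, 11/8, 10/7
The extremum is -5/3.
For every x in S, x >= -5/3. And -5/3 is in S, so it is attained.
Therefore inf(S) = -5/3.

-5/3


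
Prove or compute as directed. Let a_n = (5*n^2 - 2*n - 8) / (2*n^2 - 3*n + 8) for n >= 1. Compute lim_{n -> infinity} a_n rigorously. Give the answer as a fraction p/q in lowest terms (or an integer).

Divide numerator and denominator by n^2, the highest power:
numerator / n^2 = 5 - 2/n - 8/n^2
denominator / n^2 = 2 - 3/n + 8/n^2
As n -> infinity, all terms of the form c/n^k (k >= 1) tend to 0.
So numerator / n^2 -> 5 and denominator / n^2 -> 2.
Therefore lim a_n = 5/2.

5/2


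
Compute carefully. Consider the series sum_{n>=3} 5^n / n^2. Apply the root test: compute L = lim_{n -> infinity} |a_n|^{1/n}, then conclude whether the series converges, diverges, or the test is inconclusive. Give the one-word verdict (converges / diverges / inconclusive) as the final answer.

Let a_n denote the general term. Form |a_n|^(1/n) and simplify:
|a_n|^(1/n) = 5/n^(2/n)
Take the limit as n -> infinity: L = 5.
Since L = 5 > 1, the root test implies divergence.

diverges


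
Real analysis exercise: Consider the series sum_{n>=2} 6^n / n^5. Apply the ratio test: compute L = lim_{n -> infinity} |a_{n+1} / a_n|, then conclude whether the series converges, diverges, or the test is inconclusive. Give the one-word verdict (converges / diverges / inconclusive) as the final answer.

Let a_n denote the general term. Form the ratio a_{n+1}/a_n and simplify:
a_{n+1}/a_n = 6*n^5/(n + 1)^5
Take the limit as n -> infinity: L = 6.
Since L = 6 > 1 (or L = infinity), the ratio test implies the series diverges.

diverges


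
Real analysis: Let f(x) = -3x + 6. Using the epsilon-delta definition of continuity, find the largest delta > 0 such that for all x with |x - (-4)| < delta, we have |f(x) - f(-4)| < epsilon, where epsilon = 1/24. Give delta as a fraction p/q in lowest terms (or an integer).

We compute f(-4) = -3*(-4) + 6 = 18.
|f(x) - f(-4)| = |-3x + 6 - (18)| = |-3(x - (-4))| = 3|x - (-4)|.
We need 3|x - (-4)| < 1/24, i.e. |x - (-4)| < 1/24 / 3 = 1/72.
So any delta <= 1/72 works. Conversely, if delta > 1/72, then x = -4 + 1/72 satisfies |x - (-4)| = 1/72 < delta but |f(x) - f(-4)| = 3 * 1/72 = 1/24, which is not < 1/24; so no larger delta works.
Hence the largest such delta is 1/72.

1/72


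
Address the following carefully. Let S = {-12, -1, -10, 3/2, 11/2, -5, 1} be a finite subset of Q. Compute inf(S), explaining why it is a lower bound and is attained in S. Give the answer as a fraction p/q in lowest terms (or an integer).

S is finite, so inf(S) = min(S).
Sorted increasing:
-12, -10, -5, -1, 1, 3/2, 11/2
The extremum is -12.
For every x in S, x >= -12. And -12 is in S, so it is attained.
Therefore inf(S) = -12.

-12


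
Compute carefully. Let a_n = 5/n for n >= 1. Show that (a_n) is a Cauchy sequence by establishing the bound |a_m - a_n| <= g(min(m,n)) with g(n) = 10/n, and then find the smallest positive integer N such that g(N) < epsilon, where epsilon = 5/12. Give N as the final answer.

For any m, n >= 1, by the triangle inequality:
|a_m - a_n| = |5/m - 5/n| <= 5*1/m + 5*1/n <= 10/min(m,n).
So g(n) = 10/n bounds the Cauchy difference. Since g(n) -> 0, (a_n) is Cauchy.
Now solve g(N) < 5/12: 10/N < 5/12 <=> N > 10 / (5/12) = 24.
The smallest integer strictly greater than 24 is N = 25.
Check: g(25) = 10/25 = 2/5 < 5/12; g(24) = 5/12 >= 5/12. So N = 25.

25


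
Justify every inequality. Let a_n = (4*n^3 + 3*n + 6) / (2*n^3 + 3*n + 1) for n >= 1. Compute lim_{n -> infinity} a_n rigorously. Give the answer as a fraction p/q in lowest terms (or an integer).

Divide numerator and denominator by n^3, the highest power:
numerator / n^3 = 4 + 3/n^2 + 6/n^3
denominator / n^3 = 2 + 3/n^2 + n^(-3)
As n -> infinity, all terms of the form c/n^k (k >= 1) tend to 0.
So numerator / n^3 -> 4 and denominator / n^3 -> 2.
Therefore lim a_n = 2.

2


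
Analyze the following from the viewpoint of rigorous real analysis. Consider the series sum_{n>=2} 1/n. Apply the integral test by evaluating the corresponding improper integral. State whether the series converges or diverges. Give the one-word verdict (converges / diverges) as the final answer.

Let f(x) = 1/x. Then f is positive, continuous, and decreasing on [2, infinity), so the integral test applies.
Compute the improper integral int_{2}^infinity f(x) dx:
  antiderivative F(x) = log(x).
  As x -> infinity, log(x) -> infinity.
  So int = infinity - log(2) = infinity. By the integral test, the series diverges.

diverges


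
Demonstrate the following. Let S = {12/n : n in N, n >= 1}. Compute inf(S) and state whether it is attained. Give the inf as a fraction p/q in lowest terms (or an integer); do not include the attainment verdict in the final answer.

Analysis:
- Values: 12, 6, 4, 3, ... strictly decreasing.
- The maximum is 12 (n=1); sup = 12 (attained).
- The set is bounded below by 0; 12/n -> 0 so 0 is the greatest lower bound.
- 0 is not in the set, so inf = 0 is not attained.
Conclusion: inf(S) = 0, not attained in S.

0


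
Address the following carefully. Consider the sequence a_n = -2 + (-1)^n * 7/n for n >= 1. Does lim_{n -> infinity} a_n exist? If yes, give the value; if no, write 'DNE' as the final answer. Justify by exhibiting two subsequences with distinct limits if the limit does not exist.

Examine the behaviour of a_n along subsequences.
Even-n subsequence a_{2k} = -2 + 7/(2k) -> -2. Odd-n subsequence a_{2k+1} = -2 - 7/(2k+1) -> -2. Both tend to -2, which suggests the limit is -2; verify directly.
|a_n - (-2)| = |(-1)^n * 7/n| = 7/n for every n >= 1.
Given epsilon > 0, choose a positive integer N > 7/epsilon. Then for all n >= N, |a_n - (-2)| = 7/n <= 7/N < epsilon.
So by the definition of the limit, lim a_n exists and equals -2.

-2


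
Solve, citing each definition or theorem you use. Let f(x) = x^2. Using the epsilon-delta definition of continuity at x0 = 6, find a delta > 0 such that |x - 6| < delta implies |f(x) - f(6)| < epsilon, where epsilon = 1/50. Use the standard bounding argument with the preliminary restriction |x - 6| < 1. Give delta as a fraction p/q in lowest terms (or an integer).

Factor: |x^2 - (6)^2| = |x - 6| * |x + 6|.
Impose |x - 6| < 1 first. Then |x + 6| = |(x - 6) + 2*(6)| <= |x - 6| + 2*|6| < 1 + 12 = 13.
So |x^2 - (6)^2| < delta * 13.
We need delta * 13 <= 1/50, i.e. delta <= 1/50/13 = 1/650.
Since 1/650 < 1, this is tighter than 1; take delta = 1/650.
So delta = 1/650 works.

1/650


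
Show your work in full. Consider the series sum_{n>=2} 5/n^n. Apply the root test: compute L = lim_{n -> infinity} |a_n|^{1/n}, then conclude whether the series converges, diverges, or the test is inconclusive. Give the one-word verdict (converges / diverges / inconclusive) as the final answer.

Let a_n denote the general term. Form |a_n|^(1/n) and simplify:
|a_n|^(1/n) = 5^(1/n)/n
Take the limit as n -> infinity: L = 0.
Since L = 0 < 1, the root test implies convergence.

converges


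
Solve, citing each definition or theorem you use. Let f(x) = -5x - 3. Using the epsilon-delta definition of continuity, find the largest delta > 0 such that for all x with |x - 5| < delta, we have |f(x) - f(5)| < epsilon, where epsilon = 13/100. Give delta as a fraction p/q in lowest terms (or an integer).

We compute f(5) = -5*(5) - 3 = -28.
|f(x) - f(5)| = |-5x - 3 - (-28)| = |-5(x - 5)| = 5|x - 5|.
We need 5|x - 5| < 13/100, i.e. |x - 5| < 13/100 / 5 = 13/500.
So any delta <= 13/500 works. Conversely, if delta > 13/500, then x = 5 + 13/500 satisfies |x - 5| = 13/500 < delta but |f(x) - f(5)| = 5 * 13/500 = 13/100, which is not < 13/100; so no larger delta works.
Hence the largest such delta is 13/500.

13/500


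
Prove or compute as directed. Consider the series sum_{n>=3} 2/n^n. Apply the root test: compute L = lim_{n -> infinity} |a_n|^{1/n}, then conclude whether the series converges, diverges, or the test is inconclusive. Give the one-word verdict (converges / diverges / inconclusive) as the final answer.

Let a_n denote the general term. Form |a_n|^(1/n) and simplify:
|a_n|^(1/n) = 2^(1/n)/n
Take the limit as n -> infinity: L = 0.
Since L = 0 < 1, the root test implies convergence.

converges


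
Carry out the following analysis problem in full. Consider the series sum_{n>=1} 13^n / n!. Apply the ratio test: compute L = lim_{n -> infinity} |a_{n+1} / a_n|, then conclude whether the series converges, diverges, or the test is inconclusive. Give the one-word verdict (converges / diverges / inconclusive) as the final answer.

Let a_n denote the general term. Form the ratio a_{n+1}/a_n and simplify:
a_{n+1}/a_n = 13/(n + 1)
Take the limit as n -> infinity: L = 0.
Since L = 0 < 1, the ratio test implies the series converges.

converges


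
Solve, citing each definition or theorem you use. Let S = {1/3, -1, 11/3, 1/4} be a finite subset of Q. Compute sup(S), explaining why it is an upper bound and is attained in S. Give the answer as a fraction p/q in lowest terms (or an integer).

S is finite, so sup(S) = max(S).
Sorted decreasing:
11/3, 1/3, 1/4, -1
The extremum is 11/3.
For every x in S, x <= 11/3. And 11/3 is in S, so it is attained.
Therefore sup(S) = 11/3.

11/3


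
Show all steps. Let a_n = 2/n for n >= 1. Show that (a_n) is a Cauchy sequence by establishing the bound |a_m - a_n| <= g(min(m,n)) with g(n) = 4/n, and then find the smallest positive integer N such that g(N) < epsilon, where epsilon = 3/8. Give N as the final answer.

For any m, n >= 1, by the triangle inequality:
|a_m - a_n| = |2/m - 2/n| <= 2*1/m + 2*1/n <= 4/min(m,n).
So g(n) = 4/n bounds the Cauchy difference. Since g(n) -> 0, (a_n) is Cauchy.
Now solve g(N) < 3/8: 4/N < 3/8 <=> N > 4 / (3/8) = 32/3.
The smallest integer strictly greater than 32/3 is N = 11.
Check: g(11) = 4/11 = 4/11 < 3/8; g(10) = 2/5 >= 3/8. So N = 11.

11


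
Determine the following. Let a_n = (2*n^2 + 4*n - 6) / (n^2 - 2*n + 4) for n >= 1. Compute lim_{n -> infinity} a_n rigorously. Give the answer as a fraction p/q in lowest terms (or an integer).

Divide numerator and denominator by n^2, the highest power:
numerator / n^2 = 2 + 4/n - 6/n^2
denominator / n^2 = 1 - 2/n + 4/n^2
As n -> infinity, all terms of the form c/n^k (k >= 1) tend to 0.
So numerator / n^2 -> 2 and denominator / n^2 -> 1.
Therefore lim a_n = 2.

2


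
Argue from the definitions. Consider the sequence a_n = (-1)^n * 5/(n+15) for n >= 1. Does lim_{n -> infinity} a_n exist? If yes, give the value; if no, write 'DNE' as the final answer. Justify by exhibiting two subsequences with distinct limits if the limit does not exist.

Examine the behaviour of a_n along subsequences.
Even-n subsequence a_{2k} = 5/(2k+15) -> 0. Odd-n subsequence a_{2k+1} = -5/(2k+16) -> 0. Both tend to 0, which suggests the limit is 0; verify directly.
|a_n - 0| = 5/(n+15) < 5/n for every n >= 1.
Given epsilon > 0, choose a positive integer N > 5/epsilon. Then for all n >= N, |a_n| < 5/n <= 5/N < epsilon.
So by the definition of the limit, lim a_n exists and equals 0.

0


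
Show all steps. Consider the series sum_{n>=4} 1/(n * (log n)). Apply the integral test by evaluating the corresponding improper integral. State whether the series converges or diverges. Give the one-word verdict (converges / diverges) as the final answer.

Let f(x) = 1/(x*log(x)). Then f is positive, continuous, and decreasing on [4, infinity), so the integral test applies.
Compute the improper integral int_{4}^infinity f(x) dx:
  antiderivative F(x) = log(log(x)).
  F(x) = log(log(x)) -> infinity as x -> infinity. The integral diverges, so by the integral test, the series diverges.

diverges


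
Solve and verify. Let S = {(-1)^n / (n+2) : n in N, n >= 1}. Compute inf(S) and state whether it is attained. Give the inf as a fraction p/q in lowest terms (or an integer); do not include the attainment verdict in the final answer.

Analysis:
- Values: -1/3, 1/4, -1/5, 1/6, -1/7, ...
- Positive terms (even n): 1/(2+2), 1/(4+2), ... decreasing -> max = 1/4 (n=2).
- Negative terms (odd n): -1/(1+2), -1/(3+2), ... increasing -> min = -1/3 (n=1).
- So sup = 1/4 (attained at n=2); inf = -1/3 (attained at n=1).
Conclusion: inf(S) = -1/3, attained in S.

-1/3


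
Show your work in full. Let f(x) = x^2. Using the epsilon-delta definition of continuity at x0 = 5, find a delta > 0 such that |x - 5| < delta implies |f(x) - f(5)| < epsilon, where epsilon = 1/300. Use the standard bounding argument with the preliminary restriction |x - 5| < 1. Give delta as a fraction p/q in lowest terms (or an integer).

Factor: |x^2 - (5)^2| = |x - 5| * |x + 5|.
Impose |x - 5| < 1 first. Then |x + 5| = |(x - 5) + 2*(5)| <= |x - 5| + 2*|5| < 1 + 10 = 11.
So |x^2 - (5)^2| < delta * 11.
We need delta * 11 <= 1/300, i.e. delta <= 1/300/11 = 1/3300.
Since 1/3300 < 1, this is tighter than 1; take delta = 1/3300.
So delta = 1/3300 works.

1/3300


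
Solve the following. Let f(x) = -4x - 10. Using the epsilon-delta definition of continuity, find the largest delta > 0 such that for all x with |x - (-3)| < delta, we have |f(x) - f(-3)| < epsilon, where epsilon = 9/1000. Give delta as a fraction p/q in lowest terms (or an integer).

We compute f(-3) = -4*(-3) - 10 = 2.
|f(x) - f(-3)| = |-4x - 10 - (2)| = |-4(x - (-3))| = 4|x - (-3)|.
We need 4|x - (-3)| < 9/1000, i.e. |x - (-3)| < 9/1000 / 4 = 9/4000.
So any delta <= 9/4000 works. Conversely, if delta > 9/4000, then x = -3 + 9/4000 satisfies |x - (-3)| = 9/4000 < delta but |f(x) - f(-3)| = 4 * 9/4000 = 9/1000, which is not < 9/1000; so no larger delta works.
Hence the largest such delta is 9/4000.

9/4000


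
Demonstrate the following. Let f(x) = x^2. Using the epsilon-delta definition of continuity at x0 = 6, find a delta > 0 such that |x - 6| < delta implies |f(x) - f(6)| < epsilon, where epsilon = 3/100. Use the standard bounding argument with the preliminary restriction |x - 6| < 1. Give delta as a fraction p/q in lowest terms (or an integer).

Factor: |x^2 - (6)^2| = |x - 6| * |x + 6|.
Impose |x - 6| < 1 first. Then |x + 6| = |(x - 6) + 2*(6)| <= |x - 6| + 2*|6| < 1 + 12 = 13.
So |x^2 - (6)^2| < delta * 13.
We need delta * 13 <= 3/100, i.e. delta <= 3/100/13 = 3/1300.
Since 3/1300 < 1, this is tighter than 1; take delta = 3/1300.
So delta = 3/1300 works.

3/1300


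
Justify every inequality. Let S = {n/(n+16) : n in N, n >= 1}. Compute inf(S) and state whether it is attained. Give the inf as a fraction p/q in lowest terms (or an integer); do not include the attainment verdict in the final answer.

Analysis:
- Values: 1/17, 1/9, 3/19, 1/5, ... strictly increasing.
- Minimum is 1/17 (n=1); inf = 1/17 (attained).
- n/(n+16) = 1 - 16/(n+16) -> 1 from below as n -> infinity, and never equals 1.
- So sup = 1 (not attained).
Conclusion: inf(S) = 1/17, attained in S.

1/17


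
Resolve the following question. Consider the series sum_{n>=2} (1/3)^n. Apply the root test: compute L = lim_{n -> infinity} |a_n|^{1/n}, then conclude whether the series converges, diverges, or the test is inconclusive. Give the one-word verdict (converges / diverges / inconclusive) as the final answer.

Let a_n denote the general term. Form |a_n|^(1/n) and simplify:
|a_n|^(1/n) = 1/3
Take the limit as n -> infinity: L = 1/3.
Since L = 1/3 < 1, the root test implies convergence.

converges


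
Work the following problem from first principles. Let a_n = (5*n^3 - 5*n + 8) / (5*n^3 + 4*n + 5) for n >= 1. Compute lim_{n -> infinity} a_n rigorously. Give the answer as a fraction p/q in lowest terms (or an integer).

Divide numerator and denominator by n^3, the highest power:
numerator / n^3 = 5 - 5/n^2 + 8/n^3
denominator / n^3 = 5 + 4/n^2 + 5/n^3
As n -> infinity, all terms of the form c/n^k (k >= 1) tend to 0.
So numerator / n^3 -> 5 and denominator / n^3 -> 5.
Therefore lim a_n = 1.

1


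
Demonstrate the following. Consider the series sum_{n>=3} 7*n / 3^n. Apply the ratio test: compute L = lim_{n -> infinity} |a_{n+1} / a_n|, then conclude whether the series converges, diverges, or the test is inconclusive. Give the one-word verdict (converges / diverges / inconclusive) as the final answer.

Let a_n denote the general term. Form the ratio a_{n+1}/a_n and simplify:
a_{n+1}/a_n = (n + 1)/(3*n)
Take the limit as n -> infinity: L = 1/3.
Since L = 1/3 < 1, the ratio test implies the series converges.

converges


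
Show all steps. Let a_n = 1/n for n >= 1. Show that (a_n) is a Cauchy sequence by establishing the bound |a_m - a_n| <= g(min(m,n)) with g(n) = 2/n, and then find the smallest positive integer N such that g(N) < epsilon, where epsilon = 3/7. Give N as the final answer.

For any m, n >= 1, by the triangle inequality:
|a_m - a_n| = |1/m - 1/n| <= 1/m + 1/n <= 2/min(m,n).
So g(n) = 2/n bounds the Cauchy difference. Since g(n) -> 0, (a_n) is Cauchy.
Now solve g(N) < 3/7: 2/N < 3/7 <=> N > 2 / (3/7) = 14/3.
The smallest integer strictly greater than 14/3 is N = 5.
Check: g(5) = 2/5 = 2/5 < 3/7; g(4) = 1/2 >= 3/7. So N = 5.

5


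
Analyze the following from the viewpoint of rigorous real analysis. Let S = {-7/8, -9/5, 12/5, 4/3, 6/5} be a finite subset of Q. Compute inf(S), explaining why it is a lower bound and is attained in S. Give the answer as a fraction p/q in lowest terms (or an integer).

S is finite, so inf(S) = min(S).
Sorted increasing:
-9/5, -7/8, 6/5, 4/3, 12/5
The extremum is -9/5.
For every x in S, x >= -9/5. And -9/5 is in S, so it is attained.
Therefore inf(S) = -9/5.

-9/5


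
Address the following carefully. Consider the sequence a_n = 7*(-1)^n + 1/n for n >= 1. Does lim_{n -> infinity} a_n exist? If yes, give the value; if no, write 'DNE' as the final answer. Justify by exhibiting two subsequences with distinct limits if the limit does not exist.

Examine the behaviour of a_n along subsequences.
a_{2k} = 7 + 1/(2k) -> 7. a_{2k+1} = -7 + 1/(2k+1) -> -7.
Since these two subsequential limits are 7 and -7, distinct, the full sequence cannot converge (a convergent sequence has all subsequences tending to the same limit). So lim a_n does not exist.

DNE


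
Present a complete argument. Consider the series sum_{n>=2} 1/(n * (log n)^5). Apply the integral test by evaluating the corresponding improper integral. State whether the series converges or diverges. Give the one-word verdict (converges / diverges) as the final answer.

Let f(x) = 1/(x*log(x)^5). Then f is positive, continuous, and decreasing on [2, infinity), so the integral test applies.
Compute the improper integral int_{2}^infinity f(x) dx:
  antiderivative F(x) = -1/(4*log(x)^4).
  F(x) -> 0 as x -> infinity.  int = 0 - F(2) = 1/(4*log(2)^4) < infinity. By the integral test, the series converges.

converges


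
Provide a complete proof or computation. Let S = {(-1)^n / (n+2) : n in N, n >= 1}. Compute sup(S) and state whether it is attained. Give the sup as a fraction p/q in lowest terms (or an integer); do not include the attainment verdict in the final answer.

Analysis:
- Values: -1/3, 1/4, -1/5, 1/6, -1/7, ...
- Positive terms (even n): 1/(2+2), 1/(4+2), ... decreasing -> max = 1/4 (n=2).
- Negative terms (odd n): -1/(1+2), -1/(3+2), ... increasing -> min = -1/3 (n=1).
- So sup = 1/4 (attained at n=2); inf = -1/3 (attained at n=1).
Conclusion: sup(S) = 1/4, attained in S.

1/4


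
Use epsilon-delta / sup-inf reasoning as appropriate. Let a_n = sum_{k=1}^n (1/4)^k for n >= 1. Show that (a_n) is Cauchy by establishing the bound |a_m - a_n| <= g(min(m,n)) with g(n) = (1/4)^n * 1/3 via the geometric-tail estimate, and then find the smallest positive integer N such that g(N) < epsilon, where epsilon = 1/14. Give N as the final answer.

For m > n >= 1: |a_m - a_n| = sum_{k=n+1}^m (1/4)^k < sum_{k=n+1}^infinity (1/4)^k = (1/4)^(n+1) / (1 - 1/4) = (1/4)^n * (1/4) * (4/3) = (1/4)^n * 1/3.
So g(n) = (1/4)^n / 3. Since g(n) -> 0, (a_n) is Cauchy.
Now solve g(N) < 1/14: (1/4)^N / 3 < 1/14 <=> 4^N > 1 / (3 * 1/14) = 14/3.
Check powers of 4: 4^1 = 4 <= 14/3, 4^2 = 16 > 14/3.
So the smallest such N is 2. Check: g(2) = 1/(3 * 16) = 1/48 < 1/14.

2


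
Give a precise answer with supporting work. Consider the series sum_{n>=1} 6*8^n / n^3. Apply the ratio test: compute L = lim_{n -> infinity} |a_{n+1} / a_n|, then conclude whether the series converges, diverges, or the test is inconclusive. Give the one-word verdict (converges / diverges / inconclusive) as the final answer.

Let a_n denote the general term. Form the ratio a_{n+1}/a_n and simplify:
a_{n+1}/a_n = 8*n^3/(n + 1)^3
Take the limit as n -> infinity: L = 8.
Since L = 8 > 1 (or L = infinity), the ratio test implies the series diverges.

diverges


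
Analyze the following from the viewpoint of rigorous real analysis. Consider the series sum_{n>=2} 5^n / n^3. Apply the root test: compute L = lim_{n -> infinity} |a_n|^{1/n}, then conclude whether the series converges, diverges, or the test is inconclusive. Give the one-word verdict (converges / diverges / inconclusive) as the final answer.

Let a_n denote the general term. Form |a_n|^(1/n) and simplify:
|a_n|^(1/n) = 5/n^(3/n)
Take the limit as n -> infinity: L = 5.
Since L = 5 > 1, the root test implies divergence.

diverges


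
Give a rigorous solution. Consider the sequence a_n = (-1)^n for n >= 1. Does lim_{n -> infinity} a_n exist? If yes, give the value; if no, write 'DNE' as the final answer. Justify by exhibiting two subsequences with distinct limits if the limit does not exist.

Examine the behaviour of a_n along subsequences.
Even-n subsequence a_{2k} = 1 -> 1. Odd-n subsequence a_{2k+1} = -1 -> -1.
Since these two subsequential limits are 1 and -1, distinct, the full sequence cannot converge (a convergent sequence has all subsequences tending to the same limit). So lim a_n does not exist.

DNE


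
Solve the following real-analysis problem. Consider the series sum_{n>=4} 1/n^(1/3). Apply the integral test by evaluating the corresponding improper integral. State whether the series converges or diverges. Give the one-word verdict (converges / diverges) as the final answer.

Let f(x) = x^(-1/3). Then f is positive, continuous, and decreasing on [4, infinity), so the integral test applies.
Compute the improper integral int_{4}^infinity f(x) dx:
  antiderivative F(x) = 3*x^(2/3)/2.
  As x -> infinity, F(x) -> infinity (since p = 1/3 < 1).
  So the integral diverges. By the integral test, the series diverges.

diverges


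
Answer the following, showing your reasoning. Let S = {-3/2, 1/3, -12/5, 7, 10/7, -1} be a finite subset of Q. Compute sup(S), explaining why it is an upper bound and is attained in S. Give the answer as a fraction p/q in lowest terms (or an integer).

S is finite, so sup(S) = max(S).
Sorted decreasing:
7, 10/7, 1/3, -1, -3/2, -12/5
The extremum is 7.
For every x in S, x <= 7. And 7 is in S, so it is attained.
Therefore sup(S) = 7.

7


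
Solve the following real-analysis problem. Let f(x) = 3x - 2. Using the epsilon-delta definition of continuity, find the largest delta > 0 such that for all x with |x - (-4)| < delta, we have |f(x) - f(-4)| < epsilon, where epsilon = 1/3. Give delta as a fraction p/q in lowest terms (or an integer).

We compute f(-4) = 3*(-4) - 2 = -14.
|f(x) - f(-4)| = |3x - 2 - (-14)| = |3(x - (-4))| = 3|x - (-4)|.
We need 3|x - (-4)| < 1/3, i.e. |x - (-4)| < 1/3 / 3 = 1/9.
So any delta <= 1/9 works. Conversely, if delta > 1/9, then x = -4 + 1/9 satisfies |x - (-4)| = 1/9 < delta but |f(x) - f(-4)| = 3 * 1/9 = 1/3, which is not < 1/3; so no larger delta works.
Hence the largest such delta is 1/9.

1/9


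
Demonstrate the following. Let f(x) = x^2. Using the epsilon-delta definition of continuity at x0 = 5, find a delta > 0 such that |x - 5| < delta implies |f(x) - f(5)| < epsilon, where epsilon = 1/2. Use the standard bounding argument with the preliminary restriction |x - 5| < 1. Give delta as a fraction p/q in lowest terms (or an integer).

Factor: |x^2 - (5)^2| = |x - 5| * |x + 5|.
Impose |x - 5| < 1 first. Then |x + 5| = |(x - 5) + 2*(5)| <= |x - 5| + 2*|5| < 1 + 10 = 11.
So |x^2 - (5)^2| < delta * 11.
We need delta * 11 <= 1/2, i.e. delta <= 1/2/11 = 1/22.
Since 1/22 < 1, this is tighter than 1; take delta = 1/22.
So delta = 1/22 works.

1/22


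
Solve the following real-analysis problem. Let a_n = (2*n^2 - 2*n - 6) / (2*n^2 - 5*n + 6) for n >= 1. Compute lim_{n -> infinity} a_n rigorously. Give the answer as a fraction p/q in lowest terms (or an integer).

Divide numerator and denominator by n^2, the highest power:
numerator / n^2 = 2 - 2/n - 6/n^2
denominator / n^2 = 2 - 5/n + 6/n^2
As n -> infinity, all terms of the form c/n^k (k >= 1) tend to 0.
So numerator / n^2 -> 2 and denominator / n^2 -> 2.
Therefore lim a_n = 1.

1


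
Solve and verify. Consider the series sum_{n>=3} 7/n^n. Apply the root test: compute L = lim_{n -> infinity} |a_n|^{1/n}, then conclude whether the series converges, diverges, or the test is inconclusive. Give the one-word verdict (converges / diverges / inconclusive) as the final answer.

Let a_n denote the general term. Form |a_n|^(1/n) and simplify:
|a_n|^(1/n) = 7^(1/n)/n
Take the limit as n -> infinity: L = 0.
Since L = 0 < 1, the root test implies convergence.

converges


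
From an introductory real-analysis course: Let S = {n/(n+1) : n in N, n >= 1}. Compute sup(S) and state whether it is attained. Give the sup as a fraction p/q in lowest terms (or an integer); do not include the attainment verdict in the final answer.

Analysis:
- Values: 1/2, 2/3, 3/4, 4/5, ... strictly increasing.
- Minimum is 1/2 (n=1); inf = 1/2 (attained).
- n/(n+1) = 1 - 1/(n+1) -> 1 from below as n -> infinity, and never equals 1.
- So sup = 1 (not attained).
Conclusion: sup(S) = 1, not attained in S.

1


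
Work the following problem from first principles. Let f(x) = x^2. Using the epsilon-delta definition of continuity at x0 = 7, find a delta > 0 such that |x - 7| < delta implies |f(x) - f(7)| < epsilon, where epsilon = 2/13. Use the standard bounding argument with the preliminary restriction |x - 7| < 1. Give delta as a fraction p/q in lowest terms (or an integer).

Factor: |x^2 - (7)^2| = |x - 7| * |x + 7|.
Impose |x - 7| < 1 first. Then |x + 7| = |(x - 7) + 2*(7)| <= |x - 7| + 2*|7| < 1 + 14 = 15.
So |x^2 - (7)^2| < delta * 15.
We need delta * 15 <= 2/13, i.e. delta <= 2/13/15 = 2/195.
Since 2/195 < 1, this is tighter than 1; take delta = 2/195.
So delta = 2/195 works.

2/195


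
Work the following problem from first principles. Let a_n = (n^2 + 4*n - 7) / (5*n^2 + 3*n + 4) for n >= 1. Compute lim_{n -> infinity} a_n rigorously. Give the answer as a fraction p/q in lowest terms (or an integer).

Divide numerator and denominator by n^2, the highest power:
numerator / n^2 = 1 + 4/n - 7/n^2
denominator / n^2 = 5 + 3/n + 4/n^2
As n -> infinity, all terms of the form c/n^k (k >= 1) tend to 0.
So numerator / n^2 -> 1 and denominator / n^2 -> 5.
Therefore lim a_n = 1/5.

1/5
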